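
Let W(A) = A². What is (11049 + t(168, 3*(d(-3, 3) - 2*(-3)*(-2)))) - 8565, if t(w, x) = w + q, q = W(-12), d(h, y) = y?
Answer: 2796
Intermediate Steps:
q = 144 (q = (-12)² = 144)
t(w, x) = 144 + w (t(w, x) = w + 144 = 144 + w)
(11049 + t(168, 3*(d(-3, 3) - 2*(-3)*(-2)))) - 8565 = (11049 + (144 + 168)) - 8565 = (11049 + 312) - 8565 = 11361 - 8565 = 2796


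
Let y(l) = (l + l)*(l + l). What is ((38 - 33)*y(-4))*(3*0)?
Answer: 0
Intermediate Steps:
y(l) = 4*l² (y(l) = (2*l)*(2*l) = 4*l²)
((38 - 33)*y(-4))*(3*0) = ((38 - 33)*(4*(-4)²))*(3*0) = (5*(4*16))*0 = (5*64)*0 = 320*0 = 0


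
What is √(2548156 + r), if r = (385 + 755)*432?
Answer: 2*√760159 ≈ 1743.7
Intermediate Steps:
r = 492480 (r = 1140*432 = 492480)
√(2548156 + r) = √(2548156 + 492480) = √3040636 = 2*√760159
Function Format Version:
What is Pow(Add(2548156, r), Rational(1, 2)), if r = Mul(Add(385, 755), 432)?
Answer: Mul(2, Pow(760159, Rational(1, 2))) ≈ 1743.7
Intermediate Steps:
r = 492480 (r = Mul(1140, 432) = 492480)
Pow(Add(2548156, r), Rational(1, 2)) = Pow(Add(2548156, 492480), Rational(1, 2)) = Pow(3040636, Rational(1, 2)) = Mul(2, Pow(760159, Rational(1, 2)))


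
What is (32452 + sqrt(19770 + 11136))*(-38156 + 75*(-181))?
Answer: -1678774412 - 155193*sqrt(3434) ≈ -1.6879e+9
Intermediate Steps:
(32452 + sqrt(19770 + 11136))*(-38156 + 75*(-181)) = (32452 + sqrt(30906))*(-38156 - 13575) = (32452 + 3*sqrt(3434))*(-51731) = -1678774412 - 155193*sqrt(3434)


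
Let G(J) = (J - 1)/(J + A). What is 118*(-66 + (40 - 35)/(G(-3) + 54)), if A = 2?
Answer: -225557/29 ≈ -7777.8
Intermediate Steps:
G(J) = (-1 + J)/(2 + J) (G(J) = (J - 1)/(J + 2) = (-1 + J)/(2 + J))
118*(-66 + (40 - 35)/(G(-3) + 54)) = 118*(-66 + (40 - 35)/((-1 - 3)/(2 - 3) + 54)) = 118*(-66 + 5/(-4/(-1) + 54)) = 118*(-66 + 5/(-1*(-4) + 54)) = 118*(-66 + 5/(4 + 54)) = 118*(-66 + 5/58) = 118*(-3823/58) = -225557/29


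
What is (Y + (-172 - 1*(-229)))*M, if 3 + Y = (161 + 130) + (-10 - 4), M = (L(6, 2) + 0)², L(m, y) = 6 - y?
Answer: 5296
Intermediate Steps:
M = 16 (M = ((6 - 1*2) + 0)² = ((6 - 2) + 0)² = (4 + 0)² = 4² = 16)
Y = 274 (Y = -3 + ((161 + 130) + (-10 - 4)) = -3 + (291 - 14) = -3 + 277 = 274)
(Y + (-172 - 1*(-229)))*M = (274 + (-172 - 1*(-229)))*16 = (274 + (-172 + 229))*16 = (274 + 57)*16 = 331*16 = 5296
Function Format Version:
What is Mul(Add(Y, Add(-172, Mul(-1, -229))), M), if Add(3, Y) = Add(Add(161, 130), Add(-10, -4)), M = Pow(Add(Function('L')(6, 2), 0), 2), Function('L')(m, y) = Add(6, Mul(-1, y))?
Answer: 5296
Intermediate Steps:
M = 16 (M = Pow(Add(Add(6, Mul(-1, 2)), 0), 2) = Pow(Add(Add(6, -2), 0), 2) = Pow(Add(4, 0), 2) = Pow(4, 2) = 16)
Y = 274 (Y = Add(-3, Add(Add(161, 130), Add(-10, -4))) = Add(-3, Add(291, -14)) = Add(-3, 277) = 274)
Mul(Add(Y, Add(-172, Mul(-1, -229))), M) = Mul(Add(274, Add(-172, Mul(-1, -229))), 16) = Mul(Add(274, Add(-172, 229)), 16) = Mul(Add(274, 57), 16) = Mul(331, 16) = 5296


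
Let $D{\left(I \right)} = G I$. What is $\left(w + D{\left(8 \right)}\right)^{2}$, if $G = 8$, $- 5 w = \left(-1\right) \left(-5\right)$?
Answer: $3969$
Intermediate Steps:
$w = -1$ ($w = - \frac{\left(-1\right) \left(-5\right)}{5} = \left(- \frac{1}{5}\right) 5 = -1$)
$D{\left(I \right)} = 8 I$
$\left(w + D{\left(8 \right)}\right)^{2} = \left(-1 + 8 \cdot 8\right)^{2} = \left(-1 + 64\right)^{2} = 63^{2} = 3969$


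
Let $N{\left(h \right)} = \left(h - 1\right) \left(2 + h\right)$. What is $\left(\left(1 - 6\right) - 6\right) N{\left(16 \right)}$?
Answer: $-2970$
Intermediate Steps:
$N{\left(h \right)} = \left(-1 + h\right) \left(2 + h\right)$
$\left(\left(1 - 6\right) - 6\right) N{\left(16 \right)} = \left(\left(1 - 6\right) - 6\right) \left(-2 + 16 + 16^{2}\right) = \left(-5 - 6\right) \left(-2 + 16 + 256\right) = \left(-11\right) 270 = -2970$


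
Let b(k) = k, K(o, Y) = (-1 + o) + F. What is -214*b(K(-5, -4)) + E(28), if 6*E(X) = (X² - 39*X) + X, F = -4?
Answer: 6280/3 ≈ 2093.3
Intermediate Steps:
K(o, Y) = -5 + o (K(o, Y) = (-1 + o) - 4 = -5 + o)
E(X) = -19*X/3 + X²/6 (E(X) = ((X² - 39*X) + X)/6 = (X² - 38*X)/6 = -19*X/3 + X²/6)
-214*b(K(-5, -4)) + E(28) = -214*(-5 - 5) + (⅙)*28*(-38 + 28) = -214*(-10) + (⅙)*28*(-10) = 2140 - 140/3 = 6280/3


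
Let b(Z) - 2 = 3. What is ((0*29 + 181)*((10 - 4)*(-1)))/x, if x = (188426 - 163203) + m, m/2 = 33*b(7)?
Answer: -1086/25553 ≈ -0.042500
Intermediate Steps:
b(Z) = 5 (b(Z) = 2 + 3 = 5)
m = 330 (m = 2*(33*5) = 2*165 = 330)
x = 25553 (x = (188426 - 163203) + 330 = 25223 + 330 = 25553)
((0*29 + 181)*((10 - 4)*(-1)))/x = ((0*29 + 181)*((10 - 4)*(-1)))/25553 = ((0 + 181)*(6*(-1)))*(1/25553) = (181*(-6))*(1/25553) = -1086*1/25553 = -1086/25553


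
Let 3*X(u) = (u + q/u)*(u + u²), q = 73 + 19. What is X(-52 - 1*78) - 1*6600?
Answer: -737256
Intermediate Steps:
q = 92
X(u) = (u + u²)*(u + 92/u)/3 (X(u) = ((u + 92/u)*(u + u²))/3 = ((u + u²)*(u + 92/u))/3 = (u + u²)*(u + 92/u)/3)
X(-52 - 1*78) - 1*6600 = (92/3 + (-52 - 1*78)²/3 + (-52 - 1*78)³/3 + 92*(-52 - 1*78)/3) - 1*6600 = (92/3 + (-52 - 78)²/3 + (-52 - 78)³/3 + 92*(-52 - 78)/3) - 6600 = (92/3 + (⅓)*(-130)² + (⅓)*(-130)³ + (92/3)*(-130)) - 6600 = (92/3 + (⅓)*16900 + (⅓)*(-2197000) - 11960/3) - 6600 = (92/3 + 16900/3 - 2197000/3 - 11960/3) - 6600 = -730656 - 6600 = -737256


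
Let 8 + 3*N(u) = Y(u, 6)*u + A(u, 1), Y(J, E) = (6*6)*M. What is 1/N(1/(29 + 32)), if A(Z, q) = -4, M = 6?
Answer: -61/172 ≈ -0.35465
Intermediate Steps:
Y(J, E) = 216 (Y(J, E) = (6*6)*6 = 36*6 = 216)
N(u) = -4 + 72*u (N(u) = -8/3 + (216*u - 4)/3 = -8/3 + (-4 + 216*u)/3 = -8/3 + (-4/3 + 72*u) = -4 + 72*u)
1/N(1/(29 + 32)) = 1/(-4 + 72/(29 + 32)) = 1/(-4 + 72/61) = 1/(-172/61) = -61/172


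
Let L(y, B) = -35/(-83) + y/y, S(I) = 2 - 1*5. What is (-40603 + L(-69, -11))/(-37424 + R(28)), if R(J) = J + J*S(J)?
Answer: 3369931/3110840 ≈ 1.0833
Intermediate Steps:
S(I) = -3 (S(I) = 2 - 5 = -3)
L(y, B) = 118/83 (L(y, B) = -35*(-1/83) + 1 = 35/83 + 1 = 118/83)
R(J) = -2*J (R(J) = J + J*(-3) = J - 3*J = -2*J)
(-40603 + L(-69, -11))/(-37424 + R(28)) = (-40603 + 118/83)/(-37424 - 2*28) = -3369931/(83*(-37424 - 56)) = -3369931/83/(-37480) = -3369931/83*(-1/37480) = 3369931/3110840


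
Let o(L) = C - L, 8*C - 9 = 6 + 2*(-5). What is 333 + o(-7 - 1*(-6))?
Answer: 2677/8 ≈ 334.63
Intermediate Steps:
C = 5/8 (C = 9/8 + (6 + 2*(-5))/8 = 9/8 + (6 - 10)/8 = 9/8 + (⅛)*(-4) = 9/8 - ½ = 5/8 ≈ 0.62500)
o(L) = 5/8 - L
333 + o(-7 - 1*(-6)) = 333 + (5/8 - (-7 - 1*(-6))) = 333 + (5/8 - (-7 + 6)) = 333 + (5/8 - 1*(-1)) = 333 + (5/8 + 1) = 333 + 13/8 = 2677/8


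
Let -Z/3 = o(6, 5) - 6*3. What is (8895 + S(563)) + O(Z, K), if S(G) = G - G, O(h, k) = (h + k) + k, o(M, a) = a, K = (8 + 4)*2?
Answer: 8982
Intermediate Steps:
K = 24 (K = 12*2 = 24)
Z = 39 (Z = -3*(5 - 6*3) = -3*(5 - 18) = -3*(-13) = 39)
O(h, k) = h + 2*k
S(G) = 0
(8895 + S(563)) + O(Z, K) = (8895 + 0) + (39 + 2*24) = 8895 + (39 + 48) = 8895 + 87 = 8982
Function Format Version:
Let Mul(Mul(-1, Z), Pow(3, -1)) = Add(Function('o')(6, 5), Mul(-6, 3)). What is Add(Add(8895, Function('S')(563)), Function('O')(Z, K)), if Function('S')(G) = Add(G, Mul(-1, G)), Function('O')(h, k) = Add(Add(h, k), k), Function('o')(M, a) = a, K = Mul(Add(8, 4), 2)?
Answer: 8982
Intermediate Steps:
K = 24 (K = Mul(12, 2) = 24)
Z = 39 (Z = Mul(-3, Add(5, Mul(-6, 3))) = Mul(-3, Add(5, -18)) = Mul(-3, -13) = 39)
Function('O')(h, k) = Add(h, Mul(2, k))
Function('S')(G) = 0
Add(Add(8895, Function('S')(563)), Function('O')(Z, K)) = Add(Add(8895, 0), Add(39, Mul(2, 24))) = Add(8895, Add(39, 48)) = Add(8895, 87) = 8982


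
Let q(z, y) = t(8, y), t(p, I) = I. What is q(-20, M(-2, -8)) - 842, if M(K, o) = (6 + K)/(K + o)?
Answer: -4212/5 ≈ -842.40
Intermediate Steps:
M(K, o) = (6 + K)/(K + o)
q(z, y) = y
q(-20, M(-2, -8)) - 842 = (6 - 2)/(-2 - 8) - 842 = 4/(-10) - 842 = -⅒*4 - 842 = -⅖ - 842 = -4212/5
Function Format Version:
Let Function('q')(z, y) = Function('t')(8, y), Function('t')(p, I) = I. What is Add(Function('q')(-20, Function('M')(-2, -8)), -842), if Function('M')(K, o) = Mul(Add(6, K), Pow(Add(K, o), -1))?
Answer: Rational(-4212, 5) ≈ -842.40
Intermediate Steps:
Function('M')(K, o) = Mul(Pow(Add(K, o), -1), Add(6, K))
Function('q')(z, y) = y
Add(Function('q')(-20, Function('M')(-2, -8)), -842) = Add(Mul(Pow(Add(-2, -8), -1), Add(6, -2)), -842) = Add(Mul(Pow(-10, -1), 4), -842) = Add(Mul(Rational(-1, 10), 4), -842) = Add(Rational(-2, 5), -842) = Rational(-4212, 5)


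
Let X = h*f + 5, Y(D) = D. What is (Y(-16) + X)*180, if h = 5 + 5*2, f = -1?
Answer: -4680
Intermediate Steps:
h = 15 (h = 5 + 10 = 15)
X = -10 (X = 15*(-1) + 5 = -15 + 5 = -10)
(Y(-16) + X)*180 = (-16 - 10)*180 = -26*180 = -4680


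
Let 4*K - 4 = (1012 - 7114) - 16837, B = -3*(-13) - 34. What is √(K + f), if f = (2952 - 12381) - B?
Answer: 13*I*√359/2 ≈ 123.16*I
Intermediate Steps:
B = 5 (B = 39 - 34 = 5)
f = -9434 (f = (2952 - 12381) - 1*5 = -9429 - 5 = -9434)
K = -22935/4 (K = 1 + ((1012 - 7114) - 16837)/4 = 1 + (-6102 - 16837)/4 = 1 + (¼)*(-22939) = 1 - 22939/4 = -22935/4 ≈ -5733.8)
√(K + f) = √(-22935/4 - 9434) = √(-60671/4) = 13*I*√359/2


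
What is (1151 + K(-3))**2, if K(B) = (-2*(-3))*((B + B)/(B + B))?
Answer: 1338649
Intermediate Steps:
K(B) = 6 (K(B) = 6*((2*B)/((2*B))) = 6*((2*B)*(1/(2*B))) = 6*1 = 6)
(1151 + K(-3))**2 = (1151 + 6)**2 = 1157**2 = 1338649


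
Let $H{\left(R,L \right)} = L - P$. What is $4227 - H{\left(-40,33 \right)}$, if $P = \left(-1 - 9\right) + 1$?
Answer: $4185$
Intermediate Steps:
$P = -9$ ($P = -10 + 1 = -9$)
$H{\left(R,L \right)} = 9 + L$ ($H{\left(R,L \right)} = L - -9 = L + 9 = 9 + L$)
$4227 - H{\left(-40,33 \right)} = 4227 - \left(9 + 33\right) = 4227 - 42 = 4185$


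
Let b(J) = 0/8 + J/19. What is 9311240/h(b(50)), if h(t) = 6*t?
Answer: 8845678/15 ≈ 5.8971e+5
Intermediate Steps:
b(J) = J/19 (b(J) = 0*(⅛) + J*(1/19) = 0 + J/19 = J/19)
9311240/h(b(50)) = 9311240/((6*((1/19)*50))) = 9311240/((6*(50/19))) = 9311240/(300/19) = 9311240*(19/300) = 8845678/15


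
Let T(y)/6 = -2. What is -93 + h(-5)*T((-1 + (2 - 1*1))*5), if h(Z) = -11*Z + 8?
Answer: -849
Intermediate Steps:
h(Z) = 8 - 11*Z
T(y) = -12 (T(y) = 6*(-2) = -12)
-93 + h(-5)*T((-1 + (2 - 1*1))*5) = -93 + (8 - 11*(-5))*(-12) = -93 + (8 + 55)*(-12) = -93 + 63*(-12) = -93 - 756 = -849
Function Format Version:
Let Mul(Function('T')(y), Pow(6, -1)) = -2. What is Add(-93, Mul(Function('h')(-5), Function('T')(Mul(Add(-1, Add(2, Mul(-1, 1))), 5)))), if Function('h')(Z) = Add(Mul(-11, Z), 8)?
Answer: -849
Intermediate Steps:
Function('h')(Z) = Add(8, Mul(-11, Z))
Function('T')(y) = -12 (Function('T')(y) = Mul(6, -2) = -12)
Add(-93, Mul(Function('h')(-5), Function('T')(Mul(Add(-1, Add(2, Mul(-1, 1))), 5)))) = Add(-93, Mul(Add(8, Mul(-11, -5)), -12)) = Add(-93, Mul(Add(8, 55), -12)) = Add(-93, Mul(63, -12)) = Add(-93, -756) = -849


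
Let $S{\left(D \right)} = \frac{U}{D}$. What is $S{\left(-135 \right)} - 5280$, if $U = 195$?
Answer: $- \frac{47533}{9} \approx -5281.4$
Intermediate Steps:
$S{\left(D \right)} = \frac{195}{D}$
$S{\left(-135 \right)} - 5280 = \frac{195}{-135} - 5280 = 195 \left(- \frac{1}{135}\right) - 5280 = - \frac{13}{9} - 5280 = - \frac{47533}{9}$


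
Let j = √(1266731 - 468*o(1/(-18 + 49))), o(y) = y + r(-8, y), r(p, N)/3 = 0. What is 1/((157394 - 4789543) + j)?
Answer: -143596619/665160895836038 - √1217313983/665160895836038 ≈ -2.1593e-7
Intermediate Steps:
r(p, N) = 0 (r(p, N) = 3*0 = 0)
o(y) = y (o(y) = y + 0 = y)
j = √1217313983/31 (j = √(1266731 - 468/(-18 + 49)) = √(1266731 - 468/31) = √(39268193/31) = √1217313983/31 ≈ 1125.5)
1/((157394 - 4789543) + j) = 1/((157394 - 4789543) + √1217313983/31) = 1/(-4632149 + √1217313983/31)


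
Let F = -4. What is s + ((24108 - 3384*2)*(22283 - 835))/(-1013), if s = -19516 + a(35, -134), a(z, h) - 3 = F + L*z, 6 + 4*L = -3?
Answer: -1567035259/4052 ≈ -3.8673e+5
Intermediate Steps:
L = -9/4 (L = -3/2 + (¼)*(-3) = -3/2 - ¾ = -9/4 ≈ -2.2500)
a(z, h) = -1 - 9*z/4 (a(z, h) = 3 + (-4 - 9*z/4) = -1 - 9*z/4)
s = -78383/4 (s = -19516 + (-1 - 9/4*35) = -19516 + (-1 - 315/4) = -19516 - 319/4 = -78383/4 ≈ -19596.)
s + ((24108 - 3384*2)*(22283 - 835))/(-1013) = -78383/4 + ((24108 - 3384*2)*(22283 - 835))/(-1013) = -78383/4 + ((24108 - 6768)*21448)*(-1/1013) = -78383/4 + (17340*21448)*(-1/1013) = -78383/4 + 371908320*(-1/1013) = -78383/4 - 371908320/1013 = -1567035259/4052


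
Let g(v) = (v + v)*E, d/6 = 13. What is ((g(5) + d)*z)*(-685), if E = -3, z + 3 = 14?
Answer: -361680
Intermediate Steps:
z = 11 (z = -3 + 14 = 11)
d = 78 (d = 6*13 = 78)
g(v) = -6*v (g(v) = (v + v)*(-3) = (2*v)*(-3) = -6*v)
((g(5) + d)*z)*(-685) = ((-6*5 + 78)*11)*(-685) = ((-30 + 78)*11)*(-685) = (48*11)*(-685) = 528*(-685) = -361680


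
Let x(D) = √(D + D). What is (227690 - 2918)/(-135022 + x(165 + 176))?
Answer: -5058194164/3038489967 - 37462*√682/3038489967 ≈ -1.6650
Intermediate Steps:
x(D) = √2*√D (x(D) = √(2*D) = √2*√D)
(227690 - 2918)/(-135022 + x(165 + 176)) = (227690 - 2918)/(-135022 + √2*√(165 + 176)) = 224772/(-135022 + √2*√341) = 224772/(-135022 + √682)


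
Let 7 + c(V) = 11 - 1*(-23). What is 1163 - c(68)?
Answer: 1136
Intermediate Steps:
c(V) = 27 (c(V) = -7 + (11 - 1*(-23)) = -7 + (11 + 23) = -7 + 34 = 27)
1163 - c(68) = 1163 - 1*27 = 1163 - 27 = 1136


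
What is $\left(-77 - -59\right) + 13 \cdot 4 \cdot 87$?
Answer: $4506$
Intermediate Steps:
$\left(-77 - -59\right) + 13 \cdot 4 \cdot 87 = \left(-77 + 59\right) + 52 \cdot 87 = -18 + 4524 = 4506$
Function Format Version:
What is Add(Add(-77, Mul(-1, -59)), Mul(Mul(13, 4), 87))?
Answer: 4506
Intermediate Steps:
Add(Add(-77, Mul(-1, -59)), Mul(Mul(13, 4), 87)) = Add(Add(-77, 59), Mul(52, 87)) = Add(-18, 4524) = 4506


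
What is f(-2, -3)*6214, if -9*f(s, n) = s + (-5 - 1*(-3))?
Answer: 24856/9 ≈ 2761.8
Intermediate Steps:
f(s, n) = 2/9 - s/9 (f(s, n) = -(s + (-5 - 1*(-3)))/9 = -(s + (-5 + 3))/9 = -(s - 2)/9 = -(-2 + s)/9 = 2/9 - s/9)
f(-2, -3)*6214 = (2/9 - 1/9*(-2))*6214 = (2/9 + 2/9)*6214 = (4/9)*6214 = 24856/9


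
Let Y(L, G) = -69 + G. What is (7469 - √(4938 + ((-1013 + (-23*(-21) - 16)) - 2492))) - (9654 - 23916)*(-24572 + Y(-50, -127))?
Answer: -353233747 - 10*√19 ≈ -3.5323e+8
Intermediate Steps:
(7469 - √(4938 + ((-1013 + (-23*(-21) - 16)) - 2492))) - (9654 - 23916)*(-24572 + Y(-50, -127)) = (7469 - √(4938 + ((-1013 + (-23*(-21) - 16)) - 2492))) - (9654 - 23916)*(-24572 + (-69 - 127)) = (7469 - √(4938 + ((-1013 + (483 - 16)) - 2492))) - (-14262)*(-24572 - 196) = (7469 - √(4938 + ((-1013 + 467) - 2492))) - (-14262)*(-24768) = (7469 - √(4938 + (-546 - 2492))) - 1*353241216 = (7469 - √(4938 - 3038)) - 353241216 = (7469 - √1900) - 353241216 = (7469 - 10*√19) - 353241216 = -353233747 - 10*√19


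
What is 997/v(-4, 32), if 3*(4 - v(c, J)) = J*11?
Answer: -2991/340 ≈ -8.7971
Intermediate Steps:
v(c, J) = 4 - 11*J/3 (v(c, J) = 4 - J*11/3 = 4 - 11*J/3)
997/v(-4, 32) = 997/(4 - 11/3*32) = 997/(4 - 352/3) = 997/(-340/3) = 997*(-3/340) = -2991/340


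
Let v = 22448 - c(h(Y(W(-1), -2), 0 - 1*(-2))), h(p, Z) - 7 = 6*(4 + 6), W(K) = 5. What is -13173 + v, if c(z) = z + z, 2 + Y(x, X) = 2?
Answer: 9141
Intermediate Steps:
Y(x, X) = 0 (Y(x, X) = -2 + 2 = 0)
h(p, Z) = 67 (h(p, Z) = 7 + 6*(4 + 6) = 7 + 6*10 = 7 + 60 = 67)
c(z) = 2*z
v = 22314 (v = 22448 - 2*67 = 22448 - 1*134 = 22448 - 134 = 22314)
-13173 + v = -13173 + 22314 = 9141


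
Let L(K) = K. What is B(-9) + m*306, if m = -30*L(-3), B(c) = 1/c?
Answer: 247859/9 ≈ 27540.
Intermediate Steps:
m = 90 (m = -30*(-3) = 90)
B(-9) + m*306 = 1/(-9) + 90*306 = -⅑ + 27540 = 247859/9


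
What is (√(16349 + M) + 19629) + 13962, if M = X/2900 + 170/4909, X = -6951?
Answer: 33591 + √33129165625990201/1423610 ≈ 33719.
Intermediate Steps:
M = -33629459/14236100 (M = -6951/2900 + 170/4909 = -33629459/14236100 ≈ -2.3623)
(√(16349 + M) + 19629) + 13962 = (√(16349 - 33629459/14236100) + 19629) + 13962 = (√(232712369441/14236100) + 19629) + 13962 = (√33129165625990201/1423610 + 19629) + 13962 = (19629 + √33129165625990201/1423610) + 13962 = 33591 + √33129165625990201/1423610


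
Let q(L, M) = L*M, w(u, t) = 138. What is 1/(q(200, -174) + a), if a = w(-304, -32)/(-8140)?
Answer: -4070/141636069 ≈ -2.8736e-5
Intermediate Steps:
a = -69/4070 (a = 138/(-8140) = 138*(-1/8140) = -69/4070 ≈ -0.016953)
1/(q(200, -174) + a) = 1/(200*(-174) - 69/4070) = 1/(-34800 - 69/4070) = 1/(-141636069/4070) = -4070/141636069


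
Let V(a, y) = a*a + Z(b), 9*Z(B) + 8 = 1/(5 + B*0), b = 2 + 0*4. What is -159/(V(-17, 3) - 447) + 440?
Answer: 1050905/2383 ≈ 441.00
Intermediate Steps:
b = 2 (b = 2 + 0 = 2)
Z(B) = -13/15 (Z(B) = -8/9 + 1/(9*(5 + B*0)) = -8/9 + 1/(9*(5 + 0)) = -8/9 + (⅑)/5 = -8/9 + (⅑)*(⅕) = -8/9 + 1/45 = -13/15)
V(a, y) = -13/15 + a² (V(a, y) = a*a - 13/15 = a² - 13/15 = -13/15 + a²)
-159/(V(-17, 3) - 447) + 440 = -159/((-13/15 + (-17)²) - 447) + 440 = -159/((-13/15 + 289) - 447) + 440 = -159/(4322/15 - 447) + 440 = -159/(-2383/15) + 440 = -15/2383*(-159) + 440 = 2385/2383 + 440 = 1050905/2383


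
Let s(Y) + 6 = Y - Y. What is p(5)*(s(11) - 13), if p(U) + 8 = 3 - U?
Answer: 190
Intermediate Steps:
p(U) = -5 - U (p(U) = -8 + (3 - U) = -5 - U)
s(Y) = -6 (s(Y) = -6 + (Y - Y) = -6 + 0 = -6)
p(5)*(s(11) - 13) = (-5 - 1*5)*(-6 - 13) = (-5 - 5)*(-19) = -10*(-19) = 190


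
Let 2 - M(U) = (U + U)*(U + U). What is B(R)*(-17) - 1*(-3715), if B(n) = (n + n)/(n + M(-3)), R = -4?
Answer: 70517/19 ≈ 3711.4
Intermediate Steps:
M(U) = 2 - 4*U**2 (M(U) = 2 - (U + U)*(U + U) = 2 - 2*U*2*U = 2 - 4*U**2)
B(n) = 2*n/(-34 + n) (B(n) = (n + n)/(n + (2 - 4*(-3)**2)) = (2*n)/(n + (2 - 4*9)) = (2*n)/(n + (2 - 36)) = (2*n)/(n - 34) = (2*n)/(-34 + n) = 2*n/(-34 + n))
B(R)*(-17) - 1*(-3715) = (2*(-4)/(-34 - 4))*(-17) - 1*(-3715) = (2*(-4)/(-38))*(-17) + 3715 = (2*(-4)*(-1/38))*(-17) + 3715 = (4/19)*(-17) + 3715 = -68/19 + 3715 = 70517/19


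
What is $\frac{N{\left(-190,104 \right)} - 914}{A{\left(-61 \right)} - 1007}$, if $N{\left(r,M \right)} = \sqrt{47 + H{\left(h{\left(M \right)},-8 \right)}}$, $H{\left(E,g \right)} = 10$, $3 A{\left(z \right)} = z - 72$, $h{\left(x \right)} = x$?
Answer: $\frac{1371}{1577} - \frac{3 \sqrt{57}}{3154} \approx 0.86219$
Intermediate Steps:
$A{\left(z \right)} = -24 + \frac{z}{3}$ ($A{\left(z \right)} = \frac{z - 72}{3} = \frac{-72 + z}{3} = -24 + \frac{z}{3}$)
$N{\left(r,M \right)} = \sqrt{57}$ ($N{\left(r,M \right)} = \sqrt{47 + 10} = \sqrt{57}$)
$\frac{N{\left(-190,104 \right)} - 914}{A{\left(-61 \right)} - 1007} = \frac{\sqrt{57} - 914}{\left(-24 + \frac{1}{3} \left(-61\right)\right) - 1007} = \frac{-914 + \sqrt{57}}{\left(-24 - \frac{61}{3}\right) - 1007} = \frac{-914 + \sqrt{57}}{- \frac{133}{3} - 1007} = \frac{-914 + \sqrt{57}}{- \frac{3154}{3}} = \left(-914 + \sqrt{57}\right) \left(- \frac{3}{3154}\right) = \frac{1371}{1577} - \frac{3 \sqrt{57}}{3154}$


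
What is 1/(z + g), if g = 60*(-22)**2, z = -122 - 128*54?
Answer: 1/22006 ≈ 4.5442e-5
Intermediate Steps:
z = -7034 (z = -122 - 6912 = -7034)
g = 29040 (g = 60*484 = 29040)
1/(z + g) = 1/(-7034 + 29040) = 1/22006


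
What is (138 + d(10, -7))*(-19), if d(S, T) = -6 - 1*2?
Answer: -2470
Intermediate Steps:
d(S, T) = -8 (d(S, T) = -6 - 2 = -8)
(138 + d(10, -7))*(-19) = (138 - 8)*(-19) = 130*(-19) = -2470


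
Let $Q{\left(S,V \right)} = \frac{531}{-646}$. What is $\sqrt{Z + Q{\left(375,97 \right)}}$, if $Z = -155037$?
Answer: $\frac{i \sqrt{64699763718}}{646} \approx 393.75 i$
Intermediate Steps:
$Q{\left(S,V \right)} = - \frac{531}{646}$ ($Q{\left(S,V \right)} = 531 \left(- \frac{1}{646}\right) = - \frac{531}{646}$)
$\sqrt{Z + Q{\left(375,97 \right)}} = \sqrt{-155037 - \frac{531}{646}} = \sqrt{- \frac{100154433}{646}} = \frac{i \sqrt{64699763718}}{646}$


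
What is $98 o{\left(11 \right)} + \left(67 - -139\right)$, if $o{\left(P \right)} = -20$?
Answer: $-1754$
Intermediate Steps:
$98 o{\left(11 \right)} + \left(67 - -139\right) = 98 \left(-20\right) + \left(67 - -139\right) = -1960 + \left(67 + 139\right) = -1960 + 206 = -1754$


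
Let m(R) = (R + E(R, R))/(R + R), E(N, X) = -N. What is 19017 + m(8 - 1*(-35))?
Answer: 19017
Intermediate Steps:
m(R) = 0 (m(R) = (R - R)/(R + R) = 0/((2*R)) = 0*(1/(2*R)) = 0)
19017 + m(8 - 1*(-35)) = 19017 + 0 = 19017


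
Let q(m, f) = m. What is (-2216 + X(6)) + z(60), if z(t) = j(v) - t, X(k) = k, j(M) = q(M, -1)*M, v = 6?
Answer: -2234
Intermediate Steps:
j(M) = M² (j(M) = M*M = M²)
z(t) = 36 - t (z(t) = 6² - t = 36 - t)
(-2216 + X(6)) + z(60) = (-2216 + 6) + (36 - 1*60) = -2210 + (36 - 60) = -2210 - 24 = -2234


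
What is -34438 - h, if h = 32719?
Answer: -67157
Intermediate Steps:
-34438 - h = -34438 - 1*32719 = -34438 - 32719 = -67157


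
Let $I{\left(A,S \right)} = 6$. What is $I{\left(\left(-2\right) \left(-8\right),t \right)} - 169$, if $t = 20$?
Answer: $-163$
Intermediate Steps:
$I{\left(\left(-2\right) \left(-8\right),t \right)} - 169 = 6 - 169 = -163$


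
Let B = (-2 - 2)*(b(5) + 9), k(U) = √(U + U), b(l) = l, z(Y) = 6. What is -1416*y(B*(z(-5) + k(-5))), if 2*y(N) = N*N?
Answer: -57727488 - 26643456*I*√10 ≈ -5.7727e+7 - 8.4254e+7*I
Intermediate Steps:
k(U) = √2*√U (k(U) = √(2*U) = √2*√U)
B = -56 (B = (-2 - 2)*(5 + 9) = -4*14 = -56)
y(N) = N²/2 (y(N) = (N*N)/2 = N²/2)
-1416*y(B*(z(-5) + k(-5))) = -708*(-56*(6 + √2*√(-5)))² = -708*(-56*(6 + √2*(I*√5)))² = -708*(-56*(6 + I*√10))² = -708*(-336 - 56*I*√10)²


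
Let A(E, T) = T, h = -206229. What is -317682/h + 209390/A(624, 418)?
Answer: 7219180231/14367287 ≈ 502.47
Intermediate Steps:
-317682/h + 209390/A(624, 418) = -317682/(-206229) + 209390/418 = -317682*(-1/206229) + 209390*(1/418) = 105894/68743 + 104695/209 = 7219180231/14367287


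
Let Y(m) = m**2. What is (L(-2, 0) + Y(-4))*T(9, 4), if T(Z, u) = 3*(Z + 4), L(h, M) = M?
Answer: 624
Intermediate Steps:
T(Z, u) = 12 + 3*Z (T(Z, u) = 3*(4 + Z) = 12 + 3*Z)
(L(-2, 0) + Y(-4))*T(9, 4) = (0 + (-4)**2)*(12 + 3*9) = (0 + 16)*(12 + 27) = 16*39 = 624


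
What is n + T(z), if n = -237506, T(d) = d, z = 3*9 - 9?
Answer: -237488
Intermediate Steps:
z = 18 (z = 27 - 9 = 18)
n + T(z) = -237506 + 18 = -237488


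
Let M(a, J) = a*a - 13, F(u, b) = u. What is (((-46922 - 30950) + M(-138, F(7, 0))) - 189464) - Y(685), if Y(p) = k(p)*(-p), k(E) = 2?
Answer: -246935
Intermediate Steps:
M(a, J) = -13 + a**2 (M(a, J) = a**2 - 13 = -13 + a**2)
Y(p) = -2*p (Y(p) = 2*(-p) = -2*p)
(((-46922 - 30950) + M(-138, F(7, 0))) - 189464) - Y(685) = (((-46922 - 30950) + (-13 + (-138)**2)) - 189464) - (-2)*685 = ((-77872 + (-13 + 19044)) - 189464) - 1*(-1370) = ((-77872 + 19031) - 189464) + 1370 = (-58841 - 189464) + 1370 = -248305 + 1370 = -246935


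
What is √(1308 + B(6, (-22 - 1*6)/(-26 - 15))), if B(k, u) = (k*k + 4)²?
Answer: 2*√727 ≈ 53.926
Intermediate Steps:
B(k, u) = (4 + k²)² (B(k, u) = (k² + 4)² = (4 + k²)²)
√(1308 + B(6, (-22 - 1*6)/(-26 - 15))) = √(1308 + (4 + 6²)²) = √(1308 + (4 + 36)²) = √(1308 + 40²) = √(1308 + 1600) = √2908 = 2*√727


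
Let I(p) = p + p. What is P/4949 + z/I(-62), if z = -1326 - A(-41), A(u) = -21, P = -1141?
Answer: 902423/87668 ≈ 10.294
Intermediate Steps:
I(p) = 2*p
z = -1305 (z = -1326 - 1*(-21) = -1326 + 21 = -1305)
P/4949 + z/I(-62) = -1141/4949 - 1305/(2*(-62)) = -1141*1/4949 - 1305/(-124) = -163/707 - 1305*(-1/124) = -163/707 + 1305/124 = 902423/87668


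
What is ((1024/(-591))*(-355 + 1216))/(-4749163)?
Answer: 293888/935585111 ≈ 0.00031412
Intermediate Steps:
((1024/(-591))*(-355 + 1216))/(-4749163) = ((1024*(-1/591))*861)*(-1/4749163) = -1024/591*861*(-1/4749163) = -293888/197*(-1/4749163) = 293888/935585111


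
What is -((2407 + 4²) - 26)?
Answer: -2397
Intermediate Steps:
-((2407 + 4²) - 26) = -((2407 + 16) - 26) = -(2423 - 26) = -1*2397 = -2397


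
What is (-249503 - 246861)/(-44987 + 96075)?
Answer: -124091/12772 ≈ -9.7159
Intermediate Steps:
(-249503 - 246861)/(-44987 + 96075) = -496364/51088 = -496364*1/51088 = -124091/12772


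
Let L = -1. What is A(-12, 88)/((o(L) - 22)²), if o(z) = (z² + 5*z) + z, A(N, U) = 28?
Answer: 28/729 ≈ 0.038409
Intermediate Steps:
o(z) = z² + 6*z
A(-12, 88)/((o(L) - 22)²) = 28/((-(6 - 1) - 22)²) = 28/((-1*5 - 22)²) = 28/((-5 - 22)²) = 28/((-27)²) = 28/729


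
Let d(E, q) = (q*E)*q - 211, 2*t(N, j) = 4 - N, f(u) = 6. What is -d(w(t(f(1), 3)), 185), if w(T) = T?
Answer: 34436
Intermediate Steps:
t(N, j) = 2 - N/2 (t(N, j) = (4 - N)/2 = 2 - N/2)
d(E, q) = -211 + E*q² (d(E, q) = (E*q)*q - 211 = E*q² - 211 = -211 + E*q²)
-d(w(t(f(1), 3)), 185) = -(-211 + (2 - ½*6)*185²) = -(-211 + (2 - 3)*34225) = -(-211 - 1*34225) = -(-211 - 34225) = -1*(-34436) = 34436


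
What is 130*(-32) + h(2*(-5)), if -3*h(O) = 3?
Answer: -4161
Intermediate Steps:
h(O) = -1 (h(O) = -⅓*3 = -1)
130*(-32) + h(2*(-5)) = 130*(-32) - 1 = -4160 - 1 = -4161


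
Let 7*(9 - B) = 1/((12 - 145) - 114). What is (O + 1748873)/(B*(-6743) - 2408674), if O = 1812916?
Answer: -120751631/83716312 ≈ -1.4424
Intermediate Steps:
B = 15562/1729 (B = 9 - 1/(7*((12 - 145) - 114)) = 9 - 1/(7*(-133 - 114)) = 9 - ⅐/(-247) = 9 - ⅐*(-1/247) = 9 + 1/1729 = 15562/1729 ≈ 9.0006)
(O + 1748873)/(B*(-6743) - 2408674) = (1812916 + 1748873)/((15562/1729)*(-6743) - 2408674) = 3561789/(-104934566/1729 - 2408674) = 3561789/(-4269531912/1729) = 3561789*(-1729/4269531912) = -120751631/83716312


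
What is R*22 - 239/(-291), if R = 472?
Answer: 3021983/291 ≈ 10385.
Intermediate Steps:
R*22 - 239/(-291) = 472*22 - 239/(-291) = 10384 - 239*(-1/291) = 10384 + 239/291 = 3021983/291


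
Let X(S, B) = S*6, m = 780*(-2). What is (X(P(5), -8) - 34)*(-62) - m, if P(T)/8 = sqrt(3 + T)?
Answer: 3668 - 5952*sqrt(2) ≈ -4749.4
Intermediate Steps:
m = -1560
P(T) = 8*sqrt(3 + T)
X(S, B) = 6*S
(X(P(5), -8) - 34)*(-62) - m = (6*(8*sqrt(3 + 5)) - 34)*(-62) - 1*(-1560) = (6*(8*sqrt(8)) - 34)*(-62) + 1560 = (6*(8*(2*sqrt(2))) - 34)*(-62) + 1560 = (6*(16*sqrt(2)) - 34)*(-62) + 1560 = (96*sqrt(2) - 34)*(-62) + 1560 = (-34 + 96*sqrt(2))*(-62) + 1560 = (2108 - 5952*sqrt(2)) + 1560 = 3668 - 5952*sqrt(2)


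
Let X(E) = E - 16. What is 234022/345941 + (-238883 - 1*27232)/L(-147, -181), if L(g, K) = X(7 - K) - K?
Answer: -91977479449/122117173 ≈ -753.19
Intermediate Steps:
X(E) = -16 + E
L(g, K) = -9 - 2*K (L(g, K) = (-16 + (7 - K)) - K = (-9 - K) - K = -9 - 2*K)
234022/345941 + (-238883 - 1*27232)/L(-147, -181) = 234022/345941 + (-238883 - 1*27232)/(-9 - 2*(-181)) = 234022*(1/345941) + (-238883 - 27232)/(-9 + 362) = 234022/345941 - 266115/353 = -91977479449/122117173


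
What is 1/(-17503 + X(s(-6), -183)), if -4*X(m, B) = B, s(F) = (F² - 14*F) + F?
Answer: -4/69829 ≈ -5.7283e-5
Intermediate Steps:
s(F) = F² - 13*F
X(m, B) = -B/4
1/(-17503 + X(s(-6), -183)) = 1/(-17503 - ¼*(-183)) = 1/(-17503 + 183/4) = 1/(-69829/4) = -4/69829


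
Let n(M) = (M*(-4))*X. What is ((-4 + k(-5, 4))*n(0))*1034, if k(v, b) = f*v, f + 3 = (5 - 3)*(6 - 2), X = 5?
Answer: 0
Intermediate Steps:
f = 5 (f = -3 + (5 - 3)*(6 - 2) = -3 + 2*4 = -3 + 8 = 5)
n(M) = -20*M (n(M) = (M*(-4))*5 = -4*M*5 = -20*M)
k(v, b) = 5*v
((-4 + k(-5, 4))*n(0))*1034 = ((-4 + 5*(-5))*(-20*0))*1034 = ((-4 - 25)*0)*1034 = -29*0*1034 = 0*1034 = 0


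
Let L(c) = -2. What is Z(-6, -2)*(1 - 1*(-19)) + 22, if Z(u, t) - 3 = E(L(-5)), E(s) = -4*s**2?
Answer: -238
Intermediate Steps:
Z(u, t) = -13 (Z(u, t) = 3 - 4*(-2)**2 = 3 - 4*4 = 3 - 16 = -13)
Z(-6, -2)*(1 - 1*(-19)) + 22 = -13*(1 - 1*(-19)) + 22 = -13*(1 + 19) + 22 = -13*20 + 22 = -260 + 22 = -238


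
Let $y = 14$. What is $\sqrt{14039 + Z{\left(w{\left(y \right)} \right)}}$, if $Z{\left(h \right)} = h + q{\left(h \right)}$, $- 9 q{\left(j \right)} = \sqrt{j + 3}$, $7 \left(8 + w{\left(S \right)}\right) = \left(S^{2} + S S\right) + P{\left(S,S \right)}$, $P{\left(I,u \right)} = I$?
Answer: $\frac{\sqrt{126801 - \sqrt{53}}}{3} \approx 118.69$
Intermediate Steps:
$w{\left(S \right)} = -8 + \frac{S}{7} + \frac{2 S^{2}}{7}$ ($w{\left(S \right)} = -8 + \frac{\left(S^{2} + S S\right) + S}{7} = -8 + \frac{\left(S^{2} + S^{2}\right) + S}{7} = -8 + \frac{2 S^{2} + S}{7} = -8 + \frac{S + 2 S^{2}}{7} = -8 + \left(\frac{S}{7} + \frac{2 S^{2}}{7}\right) = -8 + \frac{S}{7} + \frac{2 S^{2}}{7}$)
$q{\left(j \right)} = - \frac{\sqrt{3 + j}}{9}$ ($q{\left(j \right)} = - \frac{\sqrt{j + 3}}{9} = - \frac{\sqrt{3 + j}}{9}$)
$Z{\left(h \right)} = h - \frac{\sqrt{3 + h}}{9}$
$\sqrt{14039 + Z{\left(w{\left(y \right)} \right)}} = \sqrt{14039 + \left(\left(-8 + \frac{1}{7} \cdot 14 + \frac{2 \cdot 14^{2}}{7}\right) - \frac{\sqrt{3 + \left(-8 + \frac{1}{7} \cdot 14 + \frac{2 \cdot 14^{2}}{7}\right)}}{9}\right)} = \sqrt{14039 + \left(\left(-8 + 2 + \frac{2}{7} \cdot 196\right) - \frac{\sqrt{3 + \left(-8 + 2 + \frac{2}{7} \cdot 196\right)}}{9}\right)} = \sqrt{14039 + \left(\left(-8 + 2 + 56\right) - \frac{\sqrt{3 + \left(-8 + 2 + 56\right)}}{9}\right)} = \sqrt{14039 + \left(50 - \frac{\sqrt{3 + 50}}{9}\right)} = \sqrt{14039 + \left(50 - \frac{\sqrt{53}}{9}\right)} = \sqrt{14089 - \frac{\sqrt{53}}{9}}$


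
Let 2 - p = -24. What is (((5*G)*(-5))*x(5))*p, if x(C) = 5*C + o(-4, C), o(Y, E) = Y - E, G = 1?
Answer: -10400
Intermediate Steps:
p = 26 (p = 2 - 1*(-24) = 2 + 24 = 26)
x(C) = -4 + 4*C (x(C) = 5*C + (-4 - C) = -4 + 4*C)
(((5*G)*(-5))*x(5))*p = (((5*1)*(-5))*(-4 + 4*5))*26 = ((5*(-5))*(-4 + 20))*26 = -25*16*26 = -400*26 = -10400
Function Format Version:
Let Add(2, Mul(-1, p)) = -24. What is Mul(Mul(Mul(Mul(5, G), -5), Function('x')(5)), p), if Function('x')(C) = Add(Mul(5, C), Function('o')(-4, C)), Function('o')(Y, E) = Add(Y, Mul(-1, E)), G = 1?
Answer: -10400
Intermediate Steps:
p = 26 (p = Add(2, Mul(-1, -24)) = Add(2, 24) = 26)
Function('x')(C) = Add(-4, Mul(4, C)) (Function('x')(C) = Add(Mul(5, C), Add(-4, Mul(-1, C))) = Add(-4, Mul(4, C)))
Mul(Mul(Mul(Mul(5, G), -5), Function('x')(5)), p) = Mul(Mul(Mul(Mul(5, 1), -5), Add(-4, Mul(4, 5))), 26) = Mul(Mul(Mul(5, -5), Add(-4, 20)), 26) = Mul(Mul(-25, 16), 26) = Mul(-400, 26) = -10400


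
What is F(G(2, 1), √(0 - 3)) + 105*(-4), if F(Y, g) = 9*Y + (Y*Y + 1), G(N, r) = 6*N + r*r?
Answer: -133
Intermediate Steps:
G(N, r) = r² + 6*N (G(N, r) = 6*N + r² = r² + 6*N)
F(Y, g) = 1 + Y² + 9*Y (F(Y, g) = 9*Y + (Y² + 1) = 9*Y + (1 + Y²) = 1 + Y² + 9*Y)
F(G(2, 1), √(0 - 3)) + 105*(-4) = (1 + (1² + 6*2)² + 9*(1² + 6*2)) + 105*(-4) = (1 + (1 + 12)² + 9*(1 + 12)) - 420 = (1 + 13² + 9*13) - 420 = (1 + 169 + 117) - 420 = 287 - 420 = -133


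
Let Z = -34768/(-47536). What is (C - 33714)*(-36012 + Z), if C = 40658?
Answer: -742934942176/2971 ≈ -2.5006e+8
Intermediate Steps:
Z = 2173/2971 (Z = -34768*(-1/47536) = 2173/2971 ≈ 0.73140)
(C - 33714)*(-36012 + Z) = (40658 - 33714)*(-36012 + 2173/2971) = 6944*(-106989479/2971) = -742934942176/2971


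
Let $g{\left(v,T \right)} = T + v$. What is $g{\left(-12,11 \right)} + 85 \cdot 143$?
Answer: $12154$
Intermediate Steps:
$g{\left(-12,11 \right)} + 85 \cdot 143 = \left(11 - 12\right) + 85 \cdot 143 = -1 + 12155 = 12154$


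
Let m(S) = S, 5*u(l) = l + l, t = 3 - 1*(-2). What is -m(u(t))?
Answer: -2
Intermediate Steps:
t = 5 (t = 3 + 2 = 5)
u(l) = 2*l/5 (u(l) = (l + l)/5 = (2*l)/5 = 2*l/5)
-m(u(t)) = -2*5/5 = -1*2 = -2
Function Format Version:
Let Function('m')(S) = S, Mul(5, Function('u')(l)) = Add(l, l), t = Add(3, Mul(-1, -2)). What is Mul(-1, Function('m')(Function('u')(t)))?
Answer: -2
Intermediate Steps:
t = 5 (t = Add(3, 2) = 5)
Function('u')(l) = Mul(Rational(2, 5), l) (Function('u')(l) = Mul(Rational(1, 5), Add(l, l)) = Mul(Rational(1, 5), Mul(2, l)) = Mul(Rational(2, 5), l))
Mul(-1, Function('m')(Function('u')(t))) = Mul(-1, Mul(Rational(2, 5), 5)) = Mul(-1, 2) = -2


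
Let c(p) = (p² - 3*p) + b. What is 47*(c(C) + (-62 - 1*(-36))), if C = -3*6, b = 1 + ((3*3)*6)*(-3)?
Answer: 8977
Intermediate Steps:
b = -161 (b = 1 + (9*6)*(-3) = 1 + 54*(-3) = 1 - 162 = -161)
C = -18
c(p) = -161 + p² - 3*p (c(p) = (p² - 3*p) - 161 = -161 + p² - 3*p)
47*(c(C) + (-62 - 1*(-36))) = 47*((-161 + (-18)² - 3*(-18)) + (-62 - 1*(-36))) = 47*((-161 + 324 + 54) + (-62 + 36)) = 47*(217 - 26) = 47*191 = 8977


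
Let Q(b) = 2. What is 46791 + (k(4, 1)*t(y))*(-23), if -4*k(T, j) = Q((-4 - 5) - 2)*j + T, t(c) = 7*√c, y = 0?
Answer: 46791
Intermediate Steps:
k(T, j) = -j/2 - T/4 (k(T, j) = -(2*j + T)/4 = -(T + 2*j)/4 = -j/2 - T/4)
46791 + (k(4, 1)*t(y))*(-23) = 46791 + ((-½*1 - ¼*4)*(7*√0))*(-23) = 46791 + ((-½ - 1)*(7*0))*(-23) = 46791 - 3/2*0*(-23) = 46791 + 0*(-23) = 46791 + 0 = 46791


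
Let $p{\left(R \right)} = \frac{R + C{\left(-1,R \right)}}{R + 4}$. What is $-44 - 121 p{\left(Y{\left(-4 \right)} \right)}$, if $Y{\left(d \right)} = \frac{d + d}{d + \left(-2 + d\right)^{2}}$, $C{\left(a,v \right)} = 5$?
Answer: $- \frac{2959}{15} \approx -197.27$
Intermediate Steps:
$Y{\left(d \right)} = \frac{2 d}{d + \left(-2 + d\right)^{2}}$
$p{\left(R \right)} = \frac{5 + R}{4 + R}$ ($p{\left(R \right)} = \frac{R + 5}{R + 4} = \frac{5 + R}{4 + R}$)
$-44 - 121 p{\left(Y{\left(-4 \right)} \right)} = -44 - 121 \frac{5 + 2 \left(-4\right) \frac{1}{-4 + \left(-2 - 4\right)^{2}}}{4 + 2 \left(-4\right) \frac{1}{-4 + \left(-2 - 4\right)^{2}}} = -44 - 121 \frac{5 + 2 \left(-4\right) \frac{1}{-4 + \left(-6\right)^{2}}}{4 + 2 \left(-4\right) \frac{1}{-4 + \left(-6\right)^{2}}} = -44 - 121 \frac{5 + 2 \left(-4\right) \frac{1}{-4 + 36}}{4 + 2 \left(-4\right) \frac{1}{-4 + 36}} = -44 - 121 \frac{5 + 2 \left(-4\right) \frac{1}{32}}{4 + 2 \left(-4\right) \frac{1}{32}} = -44 - 121 \frac{5 - \frac{1}{4}}{4 - \frac{1}{4}} = -44 - 121 \frac{1}{\frac{15}{4}} \cdot \frac{19}{4} = -44 - 121 \cdot \frac{4}{15} \cdot \frac{19}{4} = -44 - \frac{2299}{15} = - \frac{2959}{15}$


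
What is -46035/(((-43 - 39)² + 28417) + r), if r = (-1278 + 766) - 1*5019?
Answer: -1023/658 ≈ -1.5547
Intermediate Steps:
r = -5531 (r = -512 - 5019 = -5531)
-46035/(((-43 - 39)² + 28417) + r) = -46035/(((-43 - 39)² + 28417) - 5531) = -46035/(((-82)² + 28417) - 5531) = -46035/((6724 + 28417) - 5531) = -46035/(35141 - 5531) = -46035/29610 = -46035*1/29610 = -1023/658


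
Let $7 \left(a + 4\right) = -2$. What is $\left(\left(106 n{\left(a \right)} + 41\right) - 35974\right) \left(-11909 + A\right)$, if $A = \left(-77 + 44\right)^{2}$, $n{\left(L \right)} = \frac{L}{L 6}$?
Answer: $\frac{1165811720}{3} \approx 3.886 \cdot 10^{8}$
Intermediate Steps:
$a = - \frac{30}{7}$ ($a = -4 + \frac{1}{7} \left(-2\right) = -4 - \frac{2}{7} = - \frac{30}{7} \approx -4.2857$)
$n{\left(L \right)} = \frac{1}{6}$ ($n{\left(L \right)} = \frac{L}{6 L} = L \frac{1}{6 L} = \frac{1}{6}$)
$A = 1089$ ($A = \left(-33\right)^{2} = 1089$)
$\left(\left(106 n{\left(a \right)} + 41\right) - 35974\right) \left(-11909 + A\right) = \left(\left(106 \cdot \frac{1}{6} + 41\right) - 35974\right) \left(-11909 + 1089\right) = \left(\left(\frac{53}{3} + 41\right) - 35974\right) \left(-10820\right) = \left(\frac{176}{3} - 35974\right) \left(-10820\right) = \left(- \frac{107746}{3}\right) \left(-10820\right) = \frac{1165811720}{3}$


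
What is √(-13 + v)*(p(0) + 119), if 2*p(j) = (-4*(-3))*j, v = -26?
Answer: 119*I*√39 ≈ 743.15*I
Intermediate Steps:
p(j) = 6*j (p(j) = ((-4*(-3))*j)/2 = (12*j)/2 = 6*j)
√(-13 + v)*(p(0) + 119) = √(-13 - 26)*(6*0 + 119) = √(-39)*(0 + 119) = (I*√39)*119 = 119*I*√39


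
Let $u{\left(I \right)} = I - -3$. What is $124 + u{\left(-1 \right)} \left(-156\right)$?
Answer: $-188$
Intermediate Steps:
$u{\left(I \right)} = 3 + I$ ($u{\left(I \right)} = I + 3 = 3 + I$)
$124 + u{\left(-1 \right)} \left(-156\right) = 124 + \left(3 - 1\right) \left(-156\right) = 124 + 2 \left(-156\right) = 124 - 312 = -188$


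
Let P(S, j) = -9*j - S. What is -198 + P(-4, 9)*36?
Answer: -2970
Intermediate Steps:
P(S, j) = -S - 9*j
-198 + P(-4, 9)*36 = -198 + (-1*(-4) - 9*9)*36 = -198 + (4 - 81)*36 = -198 - 77*36 = -198 - 2772 = -2970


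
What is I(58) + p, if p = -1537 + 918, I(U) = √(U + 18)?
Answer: -619 + 2*√19 ≈ -610.28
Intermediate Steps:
I(U) = √(18 + U)
p = -619
I(58) + p = √(18 + 58) - 619 = √76 - 619 = 2*√19 - 619 = -619 + 2*√19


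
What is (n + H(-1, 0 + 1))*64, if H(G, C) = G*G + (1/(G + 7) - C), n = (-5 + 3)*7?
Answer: -2656/3 ≈ -885.33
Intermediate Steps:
n = -14 (n = -2*7 = -14)
H(G, C) = G² + 1/(7 + G) - C (H(G, C) = G² + (1/(7 + G) - C) = G² + 1/(7 + G) - C)
(n + H(-1, 0 + 1))*64 = (-14 + (1 + (-1)³ - 7*(0 + 1) + 7*(-1)² - 1*(0 + 1)*(-1))/(7 - 1))*64 = (-14 + (1 - 1 - 7*1 + 7*1 - 1*1*(-1))/6)*64 = (-14 + (1 - 1 - 7 + 7 + 1)/6)*64 = (-14 + (⅙)*1)*64 = (-14 + ⅙)*64 = -83/6*64 = -2656/3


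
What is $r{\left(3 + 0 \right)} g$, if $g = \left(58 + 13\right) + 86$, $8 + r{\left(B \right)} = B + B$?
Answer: $-314$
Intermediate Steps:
$r{\left(B \right)} = -8 + 2 B$ ($r{\left(B \right)} = -8 + \left(B + B\right) = -8 + 2 B$)
$g = 157$ ($g = 71 + 86 = 157$)
$r{\left(3 + 0 \right)} g = \left(-8 + 2 \left(3 + 0\right)\right) 157 = \left(-8 + 2 \cdot 3\right) 157 = \left(-8 + 6\right) 157 = \left(-2\right) 157 = -314$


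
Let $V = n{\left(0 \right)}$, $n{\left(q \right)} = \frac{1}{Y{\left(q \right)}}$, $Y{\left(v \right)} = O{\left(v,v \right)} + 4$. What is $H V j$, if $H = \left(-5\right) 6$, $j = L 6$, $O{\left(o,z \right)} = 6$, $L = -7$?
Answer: $126$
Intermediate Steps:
$Y{\left(v \right)} = 10$ ($Y{\left(v \right)} = 6 + 4 = 10$)
$n{\left(q \right)} = \frac{1}{10}$
$V = \frac{1}{10} \approx 0.1$
$j = -42$ ($j = \left(-7\right) 6 = -42$)
$H = -30$
$H V j = \left(-30\right) \frac{1}{10} \left(-42\right) = \left(-3\right) \left(-42\right) = 126$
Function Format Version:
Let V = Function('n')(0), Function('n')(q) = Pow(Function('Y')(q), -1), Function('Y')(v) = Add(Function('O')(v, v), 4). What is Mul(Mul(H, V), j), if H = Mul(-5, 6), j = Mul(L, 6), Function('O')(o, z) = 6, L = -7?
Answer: 126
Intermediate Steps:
Function('Y')(v) = 10 (Function('Y')(v) = Add(6, 4) = 10)
Function('n')(q) = Rational(1, 10) (Function('n')(q) = Pow(10, -1) = Rational(1, 10))
V = Rational(1, 10) ≈ 0.10000
j = -42 (j = Mul(-7, 6) = -42)
H = -30
Mul(Mul(H, V), j) = Mul(Mul(-30, Rational(1, 10)), -42) = Mul(-3, -42) = 126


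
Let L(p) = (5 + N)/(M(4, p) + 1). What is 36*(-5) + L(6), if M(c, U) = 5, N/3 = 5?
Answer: -530/3 ≈ -176.67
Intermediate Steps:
N = 15 (N = 3*5 = 15)
L(p) = 10/3 (L(p) = (5 + 15)/(5 + 1) = 20/6 = 20*(⅙) = 10/3)
36*(-5) + L(6) = 36*(-5) + 10/3 = -180 + 10/3 = -530/3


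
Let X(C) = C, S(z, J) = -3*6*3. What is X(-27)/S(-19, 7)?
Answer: ½ ≈ 0.50000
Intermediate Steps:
S(z, J) = -54 (S(z, J) = -18*3 = -54)
X(-27)/S(-19, 7) = -27/(-54) = -27*(-1/54) = ½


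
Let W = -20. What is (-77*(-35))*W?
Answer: -53900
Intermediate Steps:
(-77*(-35))*W = -77*(-35)*(-20) = 2695*(-20) = -53900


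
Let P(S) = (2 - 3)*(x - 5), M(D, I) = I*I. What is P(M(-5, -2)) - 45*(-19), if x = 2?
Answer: 858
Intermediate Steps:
M(D, I) = I²
P(S) = 3 (P(S) = (2 - 3)*(2 - 5) = -1*(-3) = 3)
P(M(-5, -2)) - 45*(-19) = 3 - 45*(-19) = 3 + 855 = 858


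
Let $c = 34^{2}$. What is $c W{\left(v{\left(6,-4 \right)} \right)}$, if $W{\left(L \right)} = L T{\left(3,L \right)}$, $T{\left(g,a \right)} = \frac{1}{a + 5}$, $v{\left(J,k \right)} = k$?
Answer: $-4624$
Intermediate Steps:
$c = 1156$
$T{\left(g,a \right)} = \frac{1}{5 + a}$
$W{\left(L \right)} = \frac{L}{5 + L}$
$c W{\left(v{\left(6,-4 \right)} \right)} = 1156 \left(- \frac{4}{5 - 4}\right) = 1156 \left(- \frac{4}{1}\right) = 1156 \left(\left(-4\right) 1\right) = 1156 \left(-4\right) = -4624$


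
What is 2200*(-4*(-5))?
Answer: 44000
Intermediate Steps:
2200*(-4*(-5)) = 2200*20 = 44000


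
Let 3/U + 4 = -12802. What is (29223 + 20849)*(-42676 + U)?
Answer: -13682395793924/6403 ≈ -2.1369e+9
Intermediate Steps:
U = -3/12806 (U = 3/(-4 - 12802) = 3/(-12806) = 3*(-1/12806) = -3/12806 ≈ -0.00023427)
(29223 + 20849)*(-42676 + U) = (29223 + 20849)*(-42676 - 3/12806) = 50072*(-546508859/12806) = -13682395793924/6403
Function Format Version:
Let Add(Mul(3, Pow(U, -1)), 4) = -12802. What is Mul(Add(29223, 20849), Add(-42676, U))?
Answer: Rational(-13682395793924, 6403) ≈ -2.1369e+9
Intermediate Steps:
U = Rational(-3, 12806) (U = Mul(3, Pow(Add(-4, -12802), -1)) = Mul(3, Pow(-12806, -1)) = Mul(3, Rational(-1, 12806)) = Rational(-3, 12806) ≈ -0.00023427)
Mul(Add(29223, 20849), Add(-42676, U)) = Mul(Add(29223, 20849), Add(-42676, Rational(-3, 12806))) = Mul(50072, Rational(-546508859, 12806)) = Rational(-13682395793924, 6403)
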